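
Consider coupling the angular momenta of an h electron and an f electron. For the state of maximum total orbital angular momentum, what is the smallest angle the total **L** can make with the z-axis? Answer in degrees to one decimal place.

θ_min ≈ 19.5°

L runs from |5 − 3| = 2 to 5 + 3 = 8.
So L can be 2, 3, 4, 5, 6, 7, 8.
The maximum is L = 8, with |L_tot| = ℏ√(8·9) = 6√2 ℏ.
The minimum angle with z is arccos(8/√72) ≈ 19.5°.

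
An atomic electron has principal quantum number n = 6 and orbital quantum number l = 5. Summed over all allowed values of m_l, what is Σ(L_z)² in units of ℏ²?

The allowed m_l values are -5, -4, -3, -2, -1, 0, 1, 2, 3, 4, 5.
Summing m² from −5 to 5: Σ m_l² = 110.

Σ(L_z)² = 110 ℏ²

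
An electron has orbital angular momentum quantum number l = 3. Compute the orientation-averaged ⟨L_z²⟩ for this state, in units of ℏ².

m_l runs from −3 to 3, i.e. {-3, -2, -1, 0, 1, 2, 3}.
Average of L_z² over 7 states: 28/7 ℏ² = 4 ℏ².

⟨L_z²⟩ = 4 ℏ²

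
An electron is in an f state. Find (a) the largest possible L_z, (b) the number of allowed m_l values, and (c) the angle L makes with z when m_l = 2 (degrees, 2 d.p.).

L_z,max = 3ℏ; 7 values; θ(m_l=2) ≈ 54.74°

An f state has l = 3.
L_z,max = lℏ = 3ℏ.
There are 2l+1 = 7 values of m_l.
For m_l = 2: cos θ = 2/√12, θ ≈ 54.74°.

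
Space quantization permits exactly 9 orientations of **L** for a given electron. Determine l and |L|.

2l + 1 = 9 ⇒ l = 4.
|L| = ℏ√(l(l+1)) = ℏ√(4·5) = 2√5 ℏ.

l = 4, |L| = 2√5 ℏ ≈ 4.472ℏ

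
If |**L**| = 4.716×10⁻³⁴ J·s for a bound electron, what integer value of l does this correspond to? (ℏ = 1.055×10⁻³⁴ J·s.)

l = 4

Dividing by ℏ: |L|/ℏ ≈ 4.470.
Set l(l+1) = 19.98; the integer solution is l = 4.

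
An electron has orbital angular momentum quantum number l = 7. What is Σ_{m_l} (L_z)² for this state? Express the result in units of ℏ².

m_l runs from −7 to 7, i.e. {-7, -6, -5, -4, -3, -2, -1, 0, 1, 2, 3, 4, 5, 6, 7}.
Σ m_l² = 2·(1 + 4 + 9 + 16 + 25 + 36 + 49) = 280.

Σ(L_z)² = 280 ℏ²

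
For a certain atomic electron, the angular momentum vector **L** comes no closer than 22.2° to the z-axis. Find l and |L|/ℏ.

cos²θ_min = l/(l+1) = 0.8572.
Solving: l = 6.
Then |L| = ℏ√(6·7) = √42 ℏ.

l = 6, |L| = √42 ℏ ≈ 6.481ℏ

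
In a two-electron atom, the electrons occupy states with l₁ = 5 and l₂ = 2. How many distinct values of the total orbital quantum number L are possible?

By the triangle rule, |l₁ − l₂| ≤ L ≤ l₁ + l₂.
L ∈ {3, 4, 5, 6, 7}.
That is 5 values.

5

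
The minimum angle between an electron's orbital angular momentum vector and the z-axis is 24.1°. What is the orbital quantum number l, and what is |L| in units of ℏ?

l = 5, |L| = √30 ℏ ≈ 5.477ℏ

cos θ_min = l/√(l(l+1)) = √(l/(l+1)), so l/(l+1) = cos²(24.1°) = 0.8333.
Solving: l = 5.
Then |L| = ℏ√(5·6) = √30 ℏ.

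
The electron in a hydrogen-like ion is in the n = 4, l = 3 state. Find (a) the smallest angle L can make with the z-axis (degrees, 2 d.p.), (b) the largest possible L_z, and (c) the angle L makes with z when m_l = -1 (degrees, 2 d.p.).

θ_min ≈ 30.00°; L_z,max = 3ℏ; θ(m_l=-1) ≈ 106.78°

cos θ_min = 3/√12, so θ_min ≈ 30.00°.
L_z,max = lℏ = 3ℏ.
For m_l = -1: cos θ = -1/√12, θ ≈ 106.78°.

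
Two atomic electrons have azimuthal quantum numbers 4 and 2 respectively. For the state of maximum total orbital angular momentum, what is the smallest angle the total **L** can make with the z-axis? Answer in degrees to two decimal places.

θ_min ≈ 22.21°

Angular momentum addition gives L = |l₁ − l₂|, …, l₁ + l₂.
L ∈ {2, 3, 4, 5, 6}.
The maximum is L = 6, with |L_tot| = ℏ√(6·7) = √42 ℏ.
The minimum angle with z is arccos(6/√42) ≈ 22.21°.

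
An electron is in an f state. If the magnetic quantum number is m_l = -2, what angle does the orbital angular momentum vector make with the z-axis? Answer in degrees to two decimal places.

θ ≈ 125.26°

The letter f corresponds to l = 3.
|L|² = l(l+1)ℏ² = 12ℏ², so |L| = 2√3 ℏ.
L_z = m_l ℏ = −2ℏ.
cos θ = L_z/|L| = -2/√12, so θ ≈ 125.26°.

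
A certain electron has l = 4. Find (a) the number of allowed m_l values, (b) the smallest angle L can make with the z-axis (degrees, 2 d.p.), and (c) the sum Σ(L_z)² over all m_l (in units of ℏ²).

9 values; θ_min ≈ 26.57°; Σ(L_z)² = 60 ℏ²

There are 2l+1 = 9 values of m_l.
cos θ_min = 4/√20, so θ_min ≈ 26.57°.
Σ m_l² = 60, so Σ(L_z)² = 60 ℏ².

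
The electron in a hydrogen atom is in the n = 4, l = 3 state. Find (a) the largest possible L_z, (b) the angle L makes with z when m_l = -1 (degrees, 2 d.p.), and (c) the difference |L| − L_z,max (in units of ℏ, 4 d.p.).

L_z,max = lℏ = 3ℏ.
For m_l = -1: cos θ = -1/√12, θ ≈ 106.78°.
|L| − L_z,max = (2√3 − 3)ℏ ≈ 0.4641ℏ.

L_z,max = 3ℏ; θ(m_l=-1) ≈ 106.78°; |L|−L_z,max ≈ 0.4641ℏ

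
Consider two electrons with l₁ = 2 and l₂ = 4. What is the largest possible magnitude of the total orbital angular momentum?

|L_tot|_max = √42 ℏ ≈ 6.481ℏ

L runs from |2 − 4| = 2 to 2 + 4 = 6.
So L can be 2, 3, 4, 5, 6.
The largest magnitude corresponds to L = 6: |L_tot| = ℏ√(6·7) = √42 ℏ.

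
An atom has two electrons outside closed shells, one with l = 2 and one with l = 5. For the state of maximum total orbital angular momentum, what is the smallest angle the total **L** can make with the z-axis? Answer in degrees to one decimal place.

θ_min ≈ 20.7°

By the triangle rule, |l₁ − l₂| ≤ L ≤ l₁ + l₂.
Allowed values: L = 3, 4, 5, 6, 7.
The maximum is L = 7, with |L_tot| = ℏ√(7·8) = 2√14 ℏ.
The minimum angle with z is arccos(7/√56) ≈ 20.7°.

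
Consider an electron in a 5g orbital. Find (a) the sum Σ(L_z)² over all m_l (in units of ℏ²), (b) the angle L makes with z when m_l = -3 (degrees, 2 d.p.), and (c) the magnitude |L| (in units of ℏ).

Σ(L_z)² = 60 ℏ²; θ(m_l=-3) ≈ 132.13°; |L| = 2√5 ℏ ≈ 4.472ℏ

For 5g, l = 4.
Σ m_l² = 60, so Σ(L_z)² = 60 ℏ².
For m_l = -3: cos θ = -3/√20, θ ≈ 132.13°.
|L| = ℏ√(4·5) = 2√5 ℏ ≈ 4.472ℏ.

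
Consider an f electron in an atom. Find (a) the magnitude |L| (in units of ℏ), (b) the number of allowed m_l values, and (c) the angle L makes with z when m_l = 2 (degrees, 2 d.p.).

|L| = 2√3 ℏ ≈ 3.464ℏ; 7 values; θ(m_l=2) ≈ 54.74°

F corresponds to l = 3.
|L| = ℏ√(3·4) = 2√3 ℏ ≈ 3.464ℏ.
There are 2l+1 = 7 values of m_l.
For m_l = 2: cos θ = 2/√12, θ ≈ 54.74°.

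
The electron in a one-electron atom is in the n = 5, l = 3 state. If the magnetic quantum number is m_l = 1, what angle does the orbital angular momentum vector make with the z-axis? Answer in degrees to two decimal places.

θ ≈ 73.22°

|L|² = l(l+1)ℏ² = 12ℏ², so |L| = 2√3 ℏ.
L_z = m_l ℏ = 1ℏ.
cos θ = L_z/|L| = 1/√12, so θ ≈ 73.22°.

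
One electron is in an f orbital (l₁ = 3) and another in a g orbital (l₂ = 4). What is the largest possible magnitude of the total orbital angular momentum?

|L_tot|_max = 2√14 ℏ ≈ 7.483ℏ

The total orbital quantum number L ranges from |l₁ − l₂| to l₁ + l₂ in integer steps.
Allowed values: L = 1, 2, 3, 4, 5, 6, 7.
The largest magnitude corresponds to L = 7: |L_tot| = ℏ√(7·8) = 2√14 ℏ.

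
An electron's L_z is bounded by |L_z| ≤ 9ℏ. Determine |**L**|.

|L| = 3√10 ℏ ≈ 9.487ℏ

Since max m_l = l, l = 9.
|L| = ℏ√(l(l+1)) = 3√10 ℏ.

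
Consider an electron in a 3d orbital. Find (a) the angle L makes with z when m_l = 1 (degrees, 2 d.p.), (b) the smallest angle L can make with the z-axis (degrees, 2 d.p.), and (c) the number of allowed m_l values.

The 3d subshell has l = 2.
For m_l = 1: cos θ = 1/√6, θ ≈ 65.91°.
cos θ_min = 2/√6, so θ_min ≈ 35.26°.
There are 2l+1 = 5 values of m_l.

θ(m_l=1) ≈ 65.91°; θ_min ≈ 35.26°; 5 values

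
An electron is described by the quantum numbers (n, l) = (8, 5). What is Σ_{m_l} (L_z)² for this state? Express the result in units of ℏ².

The allowed m_l values are -5, -4, -3, -2, -1, 0, 1, 2, 3, 4, 5.
Summing m² from −5 to 5: Σ m_l² = 110.

Σ(L_z)² = 110 ℏ²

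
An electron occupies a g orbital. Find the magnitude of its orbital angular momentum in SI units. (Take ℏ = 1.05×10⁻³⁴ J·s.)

|L| = 4.70×10⁻³⁴ J·s

G corresponds to l = 4.
|L| = ℏ√(l(l+1)) = ℏ√(4·5) = 2√5 ℏ
Numerically, |L| = 4.472 × (1.05×10⁻³⁴ J·s) = 4.70×10⁻³⁴ J·s.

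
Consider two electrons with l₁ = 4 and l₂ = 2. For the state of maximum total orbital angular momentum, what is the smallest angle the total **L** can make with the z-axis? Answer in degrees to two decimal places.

θ_min ≈ 22.21°

L runs from |4 − 2| = 2 to 4 + 2 = 6.
L ∈ {2, 3, 4, 5, 6}.
The maximum is L = 6, with |L_tot| = ℏ√(6·7) = √42 ℏ.
The minimum angle with z is arccos(6/√42) ≈ 22.21°.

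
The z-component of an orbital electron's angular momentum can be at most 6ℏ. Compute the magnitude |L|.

The maximum L_z equals lℏ, giving l = 6.
Then |L| = ℏ√(6·7) = √42 ℏ.

|L| = √42 ℏ ≈ 6.481ℏ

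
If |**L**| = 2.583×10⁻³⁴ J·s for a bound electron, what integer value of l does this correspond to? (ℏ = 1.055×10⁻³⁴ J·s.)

l = 2

In units of ℏ, |L| ≈ 2.448.
(|L|/ℏ)² = l(l+1) ≈ 5.99 ⇒ l = 2.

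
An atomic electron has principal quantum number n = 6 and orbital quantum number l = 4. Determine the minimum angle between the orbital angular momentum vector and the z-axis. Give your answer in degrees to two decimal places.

θ_min ≈ 26.57°

|L|² = l(l+1)ℏ² = 20ℏ², so |L| = 2√5 ℏ.
The smallest angle corresponds to the largest L_z, i.e. m_l = l = 4, giving L_z = 4ℏ.
cos θ_min = 4/√20, so θ_min ≈ 26.57°.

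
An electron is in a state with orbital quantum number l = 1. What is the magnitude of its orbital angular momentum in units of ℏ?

|L| = ℏ√(l(l+1)) = ℏ√(1·2) = √2 ℏ

|L| = √2 ℏ ≈ 1.414ℏ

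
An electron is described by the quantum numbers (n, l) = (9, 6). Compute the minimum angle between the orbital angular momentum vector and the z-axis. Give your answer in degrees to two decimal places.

|L| = ℏ√(l(l+1)) = √42 ℏ.
The smallest angle corresponds to the largest L_z, i.e. m_l = l = 6, giving L_z = 6ℏ.
cos θ_min = 6/√42, so θ_min ≈ 22.21°.

θ_min ≈ 22.21°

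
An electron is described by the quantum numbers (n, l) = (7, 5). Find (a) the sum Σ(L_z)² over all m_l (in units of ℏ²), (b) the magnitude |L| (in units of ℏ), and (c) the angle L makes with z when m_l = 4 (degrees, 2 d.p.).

Σ(L_z)² = 110 ℏ²; |L| = √30 ℏ ≈ 5.477ℏ; θ(m_l=4) ≈ 43.09°

Σ m_l² = 110, so Σ(L_z)² = 110 ℏ².
|L| = ℏ√(5·6) = √30 ℏ ≈ 5.477ℏ.
For m_l = 4: cos θ = 4/√30, θ ≈ 43.09°.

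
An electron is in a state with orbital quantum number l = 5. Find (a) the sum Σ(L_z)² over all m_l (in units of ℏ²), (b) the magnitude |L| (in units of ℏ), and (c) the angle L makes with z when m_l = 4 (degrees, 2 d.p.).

Σ(L_z)² = 110 ℏ²; |L| = √30 ℏ ≈ 5.477ℏ; θ(m_l=4) ≈ 43.09°

Σ m_l² = 110, so Σ(L_z)² = 110 ℏ².
|L| = ℏ√(5·6) = √30 ℏ ≈ 5.477ℏ.
For m_l = 4: cos θ = 4/√30, θ ≈ 43.09°.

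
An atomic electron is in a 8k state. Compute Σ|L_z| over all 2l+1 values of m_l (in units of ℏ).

Σ|L_z| = 56 ℏ

The 8k subshell has l = 7.
The allowed m_l values are -7, -6, -5, -4, -3, -2, -1, 0, 1, 2, 3, 4, 5, 6, 7.
Σ|m_l| = 2·7(7+1)/2 = 56.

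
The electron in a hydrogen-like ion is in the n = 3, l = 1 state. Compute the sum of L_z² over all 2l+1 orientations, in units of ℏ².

m_l ∈ {-1, 0, 1}.
Σ m_l² = l(l+1)(2l+1)/3 = 1·2·3/3 = 2.

Σ(L_z)² = 2 ℏ²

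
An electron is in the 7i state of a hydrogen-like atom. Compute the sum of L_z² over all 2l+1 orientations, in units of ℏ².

For 7i, l = 6.
m_l runs from −6 to 6, i.e. {-6, -5, -4, -3, -2, -1, 0, 1, 2, 3, 4, 5, 6}.
Σ m_l² = 2·(1 + 4 + 9 + 16 + 25 + 36) = 182.

Σ(L_z)² = 182 ℏ²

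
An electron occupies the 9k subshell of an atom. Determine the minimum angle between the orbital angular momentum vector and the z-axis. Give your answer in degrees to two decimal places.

θ_min ≈ 20.70°

For 9k, l = 7.
|L| = √(l(l+1)) ℏ = 2√14 ℏ.
The smallest angle corresponds to the largest L_z, i.e. m_l = l = 7, giving L_z = 7ℏ.
cos θ_min = 7/√56, so θ_min ≈ 20.70°.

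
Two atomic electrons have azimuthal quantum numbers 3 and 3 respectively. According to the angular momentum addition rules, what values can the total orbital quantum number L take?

L = 0, 1, 2, 3, 4, 5, 6

By the triangle rule, |l₁ − l₂| ≤ L ≤ l₁ + l₂.
L ∈ {0, 1, 2, 3, 4, 5, 6}.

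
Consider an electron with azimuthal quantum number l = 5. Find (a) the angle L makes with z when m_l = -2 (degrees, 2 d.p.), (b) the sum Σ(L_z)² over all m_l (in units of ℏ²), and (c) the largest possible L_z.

θ(m_l=-2) ≈ 111.42°; Σ(L_z)² = 110 ℏ²; L_z,max = 5ℏ

For m_l = -2: cos θ = -2/√30, θ ≈ 111.42°.
Σ m_l² = 110, so Σ(L_z)² = 110 ℏ².
L_z,max = lℏ = 5ℏ.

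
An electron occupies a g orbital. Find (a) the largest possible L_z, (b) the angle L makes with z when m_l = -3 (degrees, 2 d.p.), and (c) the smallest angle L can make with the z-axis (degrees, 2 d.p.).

For a g orbital, l = 4.
L_z,max = lℏ = 4ℏ.
For m_l = -3: cos θ = -3/√20, θ ≈ 132.13°.
cos θ_min = 4/√20, so θ_min ≈ 26.57°.

L_z,max = 4ℏ; θ(m_l=-3) ≈ 132.13°; θ_min ≈ 26.57°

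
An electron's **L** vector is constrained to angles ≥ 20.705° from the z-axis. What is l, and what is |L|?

l = 7, |L| = 2√14 ℏ ≈ 7.483ℏ

At minimum angle, m_l = l, so cos θ = l/√(l(l+1)); cos²θ = l/(l+1) = 0.8750.
l = cos²θ/sin²θ ≈ 7.
Then |L| = ℏ√(7·8) = 2√14 ℏ.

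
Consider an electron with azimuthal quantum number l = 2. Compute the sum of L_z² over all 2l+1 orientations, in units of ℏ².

m_l runs from −2 to 2, i.e. {-2, -1, 0, 1, 2}.
Σ m_l² = l(l+1)(2l+1)/3 = 2·3·5/3 = 10.

Σ(L_z)² = 10 ℏ²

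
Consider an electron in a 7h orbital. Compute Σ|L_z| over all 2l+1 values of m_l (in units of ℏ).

For 7h, l = 5.
m_l runs from −5 to 5, i.e. {-5, -4, -3, -2, -1, 0, 1, 2, 3, 4, 5}.
Σ|m_l| = l(l+1) = 30.

Σ|L_z| = 30 ℏ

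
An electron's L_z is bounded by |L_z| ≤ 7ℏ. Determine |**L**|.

Since max m_l = l, l = 7.
Then |L| = ℏ√(7·8) = 2√14 ℏ.

|L| = 2√14 ℏ ≈ 7.483ℏ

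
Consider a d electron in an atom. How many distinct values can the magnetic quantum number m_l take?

For a d orbital, l = 2.
The number of m_l values is 2l + 1 = 2·2 + 1 = 5.

5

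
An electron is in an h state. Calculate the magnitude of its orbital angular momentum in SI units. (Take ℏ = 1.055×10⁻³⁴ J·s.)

An h state has l = 5.
|L| = ℏ√(l(l+1)) = ℏ√(5·6) = √30 ℏ
Numerically, |L| = 5.477 × (1.055×10⁻³⁴ J·s) = 5.778×10⁻³⁴ J·s.

|L| = 5.778×10⁻³⁴ J·s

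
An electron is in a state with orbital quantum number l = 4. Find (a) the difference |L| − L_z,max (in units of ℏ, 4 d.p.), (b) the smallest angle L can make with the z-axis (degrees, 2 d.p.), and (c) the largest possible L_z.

|L|−L_z,max ≈ 0.4721ℏ; θ_min ≈ 26.57°; L_z,max = 4ℏ

|L| − L_z,max = (2√5 − 4)ℏ ≈ 0.4721ℏ.
cos θ_min = 4/√20, so θ_min ≈ 26.57°.
L_z,max = lℏ = 4ℏ.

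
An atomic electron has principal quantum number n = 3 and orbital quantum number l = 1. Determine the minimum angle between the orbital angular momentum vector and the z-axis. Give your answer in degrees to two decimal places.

|L|² = l(l+1)ℏ² = 2ℏ², so |L| = √2 ℏ.
The smallest angle corresponds to the largest L_z, i.e. m_l = l = 1, giving L_z = 1ℏ.
cos θ_min = 1/√2, so θ_min ≈ 45.00°.

θ_min ≈ 45.00°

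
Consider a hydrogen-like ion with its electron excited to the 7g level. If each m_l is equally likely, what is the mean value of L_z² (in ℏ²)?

⟨L_z²⟩ = 6.667 ℏ²

The 7g level has l = 4.
m_l ∈ {-4, -3, -2, -1, 0, 1, 2, 3, 4}.
Average of L_z² over 9 states: 60/9 ℏ² = 6.667 ℏ².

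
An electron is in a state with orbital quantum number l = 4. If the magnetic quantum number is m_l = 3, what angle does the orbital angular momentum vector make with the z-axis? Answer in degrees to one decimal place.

θ ≈ 47.9°

|L| = √(l(l+1)) ℏ = 2√5 ℏ.
L_z = m_l ℏ = 3ℏ.
cos θ = L_z/|L| = 3/√20, so θ ≈ 47.9°.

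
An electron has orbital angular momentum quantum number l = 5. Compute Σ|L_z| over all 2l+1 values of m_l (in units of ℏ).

Σ|L_z| = 30 ℏ

m_l runs from −5 to 5, i.e. {-5, -4, -3, -2, -1, 0, 1, 2, 3, 4, 5}.
Σ|m_l| = l(l+1) = 30.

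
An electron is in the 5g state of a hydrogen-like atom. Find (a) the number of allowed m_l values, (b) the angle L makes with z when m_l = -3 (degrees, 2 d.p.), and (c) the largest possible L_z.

The 5g subshell has l = 4.
There are 2l+1 = 9 values of m_l.
For m_l = -3: cos θ = -3/√20, θ ≈ 132.13°.
L_z,max = lℏ = 4ℏ.

9 values; θ(m_l=-3) ≈ 132.13°; L_z,max = 4ℏ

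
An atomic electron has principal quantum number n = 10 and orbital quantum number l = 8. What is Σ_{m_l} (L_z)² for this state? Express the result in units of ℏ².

Σ(L_z)² = 408 ℏ²

The allowed m_l values are -8, -7, -6, -5, -4, -3, -2, -1, 0, 1, 2, 3, 4, 5, 6, 7, 8.
Σ m_l² = l(l+1)(2l+1)/3 = 8·9·17/3 = 408.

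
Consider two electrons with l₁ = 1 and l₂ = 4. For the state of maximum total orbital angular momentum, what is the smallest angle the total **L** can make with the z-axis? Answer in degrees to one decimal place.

Angular momentum addition gives L = |l₁ − l₂|, …, l₁ + l₂.
So L can be 3, 4, 5.
The maximum is L = 5, with |L_tot| = ℏ√(5·6) = √30 ℏ.
The minimum angle with z is arccos(5/√30) ≈ 24.1°.

θ_min ≈ 24.1°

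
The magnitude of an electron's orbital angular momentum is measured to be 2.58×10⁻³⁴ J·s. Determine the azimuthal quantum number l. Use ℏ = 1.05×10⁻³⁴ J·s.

l = 2

In units of ℏ, |L| ≈ 2.457.
(|L|/ℏ)² = l(l+1) ≈ 6.04 ⇒ l = 2.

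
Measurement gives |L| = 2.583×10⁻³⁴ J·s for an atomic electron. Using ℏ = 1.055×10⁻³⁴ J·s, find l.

l = 2

In units of ℏ, |L| ≈ 2.448.
l(l+1) ≈ 2.448² ≈ 5.99, so l = 2.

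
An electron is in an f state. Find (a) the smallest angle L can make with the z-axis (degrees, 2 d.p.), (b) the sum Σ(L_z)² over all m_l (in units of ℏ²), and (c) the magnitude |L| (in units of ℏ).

For an f orbital, l = 3.
cos θ_min = 3/√12, so θ_min ≈ 30.00°.
Σ m_l² = 28, so Σ(L_z)² = 28 ℏ².
|L| = ℏ√(3·4) = 2√3 ℏ ≈ 3.464ℏ.

θ_min ≈ 30.00°; Σ(L_z)² = 28 ℏ²; |L| = 2√3 ℏ ≈ 3.464ℏ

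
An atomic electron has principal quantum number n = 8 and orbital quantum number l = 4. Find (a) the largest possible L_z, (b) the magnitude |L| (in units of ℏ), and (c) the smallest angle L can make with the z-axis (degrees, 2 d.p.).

L_z,max = lℏ = 4ℏ.
|L| = ℏ√(4·5) = 2√5 ℏ ≈ 4.472ℏ.
cos θ_min = 4/√20, so θ_min ≈ 26.57°.

L_z,max = 4ℏ; |L| = 2√5 ℏ ≈ 4.472ℏ; θ_min ≈ 26.57°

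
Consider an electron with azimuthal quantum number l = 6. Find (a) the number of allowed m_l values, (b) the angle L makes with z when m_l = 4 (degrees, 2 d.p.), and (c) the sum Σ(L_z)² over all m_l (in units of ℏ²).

13 values; θ(m_l=4) ≈ 51.89°; Σ(L_z)² = 182 ℏ²

There are 2l+1 = 13 values of m_l.
For m_l = 4: cos θ = 4/√42, θ ≈ 51.89°.
Σ m_l² = 182, so Σ(L_z)² = 182 ℏ².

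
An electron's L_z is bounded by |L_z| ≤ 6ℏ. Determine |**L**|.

The maximum L_z equals lℏ, giving l = 6.
Then |L| = ℏ√(6·7) = √42 ℏ.

|L| = √42 ℏ ≈ 6.481ℏ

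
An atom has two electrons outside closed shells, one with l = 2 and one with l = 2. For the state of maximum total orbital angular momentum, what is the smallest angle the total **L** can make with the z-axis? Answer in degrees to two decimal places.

θ_min ≈ 26.57°

By the triangle rule, |l₁ − l₂| ≤ L ≤ l₁ + l₂.
Allowed values: L = 0, 1, 2, 3, 4.
The maximum is L = 4, with |L_tot| = ℏ√(4·5) = 2√5 ℏ.
The minimum angle with z is arccos(4/√20) ≈ 26.57°.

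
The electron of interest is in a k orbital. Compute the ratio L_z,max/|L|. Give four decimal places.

L_z,max/|L| = 0.9354

For a k orbital, l = 7.
|L| = 2√14 ℏ ≈ 7.4833ℏ, while L_z,max = lℏ = 7ℏ.
L_z,max/|L| = 7/√56 = 0.9354.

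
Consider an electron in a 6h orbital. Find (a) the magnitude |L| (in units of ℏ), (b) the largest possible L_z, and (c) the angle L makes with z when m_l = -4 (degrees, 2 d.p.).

The 6h subshell has l = 5.
|L| = ℏ√(5·6) = √30 ℏ ≈ 5.477ℏ.
L_z,max = lℏ = 5ℏ.
For m_l = -4: cos θ = -4/√30, θ ≈ 136.91°.

|L| = √30 ℏ ≈ 5.477ℏ; L_z,max = 5ℏ; θ(m_l=-4) ≈ 136.91°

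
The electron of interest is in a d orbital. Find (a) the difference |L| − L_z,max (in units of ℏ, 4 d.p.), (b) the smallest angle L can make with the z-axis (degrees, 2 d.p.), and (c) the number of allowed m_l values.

D corresponds to l = 2.
|L| − L_z,max = (√6 − 2)ℏ ≈ 0.4495ℏ.
cos θ_min = 2/√6, so θ_min ≈ 35.26°.
There are 2l+1 = 5 values of m_l.

|L|−L_z,max ≈ 0.4495ℏ; θ_min ≈ 35.26°; 5 values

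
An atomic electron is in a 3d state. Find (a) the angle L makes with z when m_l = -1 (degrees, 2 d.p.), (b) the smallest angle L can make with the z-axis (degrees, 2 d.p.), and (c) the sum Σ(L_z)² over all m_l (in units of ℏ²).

θ(m_l=-1) ≈ 114.09°; θ_min ≈ 35.26°; Σ(L_z)² = 10 ℏ²

The 3d subshell has l = 2.
For m_l = -1: cos θ = -1/√6, θ ≈ 114.09°.
cos θ_min = 2/√6, so θ_min ≈ 35.26°.
Σ m_l² = 10, so Σ(L_z)² = 10 ℏ².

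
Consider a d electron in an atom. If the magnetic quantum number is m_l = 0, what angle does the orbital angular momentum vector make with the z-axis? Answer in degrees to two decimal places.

A d state has l = 2.
|L| = ℏ√(l(l+1)) = √6 ℏ.
L_z = m_l ℏ = 0ℏ.
cos θ = L_z/|L| = 0/√6, so θ ≈ 90.00°.

θ ≈ 90.00°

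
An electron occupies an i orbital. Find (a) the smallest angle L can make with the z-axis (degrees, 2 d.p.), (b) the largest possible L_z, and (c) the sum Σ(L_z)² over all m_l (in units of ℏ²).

θ_min ≈ 22.21°; L_z,max = 6ℏ; Σ(L_z)² = 182 ℏ²

An i state has l = 6.
cos θ_min = 6/√42, so θ_min ≈ 22.21°.
L_z,max = lℏ = 6ℏ.
Σ m_l² = 182, so Σ(L_z)² = 182 ℏ².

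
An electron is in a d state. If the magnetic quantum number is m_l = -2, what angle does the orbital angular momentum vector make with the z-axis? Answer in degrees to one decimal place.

For a d orbital, l = 2.
|L| = √(l(l+1)) ℏ = √6 ℏ.
L_z = m_l ℏ = −2ℏ.
cos θ = L_z/|L| = -2/√6, so θ ≈ 144.7°.

θ ≈ 144.7°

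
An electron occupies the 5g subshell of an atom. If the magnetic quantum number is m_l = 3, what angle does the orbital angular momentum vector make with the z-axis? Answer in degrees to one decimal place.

The 5g subshell has l = 4.
|L|² = l(l+1)ℏ² = 20ℏ², so |L| = 2√5 ℏ.
L_z = m_l ℏ = 3ℏ.
cos θ = L_z/|L| = 3/√20, so θ ≈ 47.9°.

θ ≈ 47.9°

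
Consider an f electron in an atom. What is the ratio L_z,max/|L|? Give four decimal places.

L_z,max/|L| = 0.8660

The letter f corresponds to l = 3.
|L| = 2√3 ℏ ≈ 3.4641ℏ, while L_z,max = lℏ = 3ℏ.
L_z,max/|L| = 3/√12 = 0.8660.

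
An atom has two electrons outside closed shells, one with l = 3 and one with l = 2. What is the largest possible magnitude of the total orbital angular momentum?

|L_tot|_max = √30 ℏ ≈ 5.477ℏ

By the triangle rule, |l₁ − l₂| ≤ L ≤ l₁ + l₂.
Allowed values: L = 1, 2, 3, 4, 5.
The largest magnitude corresponds to L = 5: |L_tot| = ℏ√(5·6) = √30 ℏ.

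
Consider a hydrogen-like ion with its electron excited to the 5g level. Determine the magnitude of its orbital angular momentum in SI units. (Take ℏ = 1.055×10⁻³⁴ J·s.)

|L| = 4.718×10⁻³⁴ J·s

The 5g level has l = 4.
|L| = ℏ√(l(l+1)) = ℏ√(4·5) = 2√5 ℏ
Numerically, |L| = 4.472 × (1.055×10⁻³⁴ J·s) = 4.718×10⁻³⁴ J·s.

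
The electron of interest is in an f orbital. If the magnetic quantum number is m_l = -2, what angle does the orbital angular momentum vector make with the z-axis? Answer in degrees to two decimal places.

θ ≈ 125.26°

For an f orbital, l = 3.
|L|² = l(l+1)ℏ² = 12ℏ², so |L| = 2√3 ℏ.
L_z = m_l ℏ = −2ℏ.
cos θ = L_z/|L| = -2/√12, so θ ≈ 125.26°.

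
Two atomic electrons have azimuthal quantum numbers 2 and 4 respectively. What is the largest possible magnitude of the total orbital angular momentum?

|L_tot|_max = √42 ℏ ≈ 6.481ℏ

By the triangle rule, |l₁ − l₂| ≤ L ≤ l₁ + l₂.
So L can be 2, 3, 4, 5, 6.
The largest magnitude corresponds to L = 6: |L_tot| = ℏ√(6·7) = √42 ℏ.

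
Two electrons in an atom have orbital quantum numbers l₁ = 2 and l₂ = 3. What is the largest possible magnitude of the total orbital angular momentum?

|L_tot|_max = √30 ℏ ≈ 5.477ℏ

L runs from |2 − 3| = 1 to 2 + 3 = 5.
Allowed values: L = 1, 2, 3, 4, 5.
The largest magnitude corresponds to L = 5: |L_tot| = ℏ√(5·6) = √30 ℏ.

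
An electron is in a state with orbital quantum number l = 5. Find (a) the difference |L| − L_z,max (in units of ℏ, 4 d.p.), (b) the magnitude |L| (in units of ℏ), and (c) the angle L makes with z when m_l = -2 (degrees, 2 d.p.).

|L| − L_z,max = (√30 − 5)ℏ ≈ 0.4772ℏ.
|L| = ℏ√(5·6) = √30 ℏ ≈ 5.477ℏ.
For m_l = -2: cos θ = -2/√30, θ ≈ 111.42°.

|L|−L_z,max ≈ 0.4772ℏ; |L| = √30 ℏ ≈ 5.477ℏ; θ(m_l=-2) ≈ 111.42°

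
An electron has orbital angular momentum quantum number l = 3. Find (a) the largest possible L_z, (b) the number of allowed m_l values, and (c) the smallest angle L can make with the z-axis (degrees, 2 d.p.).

L_z,max = lℏ = 3ℏ.
There are 2l+1 = 7 values of m_l.
cos θ_min = 3/√12, so θ_min ≈ 30.00°.

L_z,max = 3ℏ; 7 values; θ_min ≈ 30.00°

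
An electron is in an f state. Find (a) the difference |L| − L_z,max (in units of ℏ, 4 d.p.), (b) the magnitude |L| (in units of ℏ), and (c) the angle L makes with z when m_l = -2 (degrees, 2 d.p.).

The letter f corresponds to l = 3.
|L| − L_z,max = (2√3 − 3)ℏ ≈ 0.4641ℏ.
|L| = ℏ√(3·4) = 2√3 ℏ ≈ 3.464ℏ.
For m_l = -2: cos θ = -2/√12, θ ≈ 125.26°.

|L|−L_z,max ≈ 0.4641ℏ; |L| = 2√3 ℏ ≈ 3.464ℏ; θ(m_l=-2) ≈ 125.26°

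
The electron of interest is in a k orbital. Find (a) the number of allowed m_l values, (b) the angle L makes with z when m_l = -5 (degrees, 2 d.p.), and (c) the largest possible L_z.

15 values; θ(m_l=-5) ≈ 131.92°; L_z,max = 7ℏ

A k state has l = 7.
There are 2l+1 = 15 values of m_l.
For m_l = -5: cos θ = -5/√56, θ ≈ 131.92°.
L_z,max = lℏ = 7ℏ.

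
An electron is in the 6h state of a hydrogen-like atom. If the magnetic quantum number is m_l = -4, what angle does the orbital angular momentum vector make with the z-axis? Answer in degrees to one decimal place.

For 6h, l = 5.
|L| = ℏ√(l(l+1)) = √30 ℏ.
L_z = m_l ℏ = −4ℏ.
cos θ = L_z/|L| = -4/√30, so θ ≈ 136.9°.

θ ≈ 136.9°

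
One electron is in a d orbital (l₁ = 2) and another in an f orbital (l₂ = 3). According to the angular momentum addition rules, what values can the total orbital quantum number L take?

By the triangle rule, |l₁ − l₂| ≤ L ≤ l₁ + l₂.
So L can be 1, 2, 3, 4, 5.

L = 1, 2, 3, 4, 5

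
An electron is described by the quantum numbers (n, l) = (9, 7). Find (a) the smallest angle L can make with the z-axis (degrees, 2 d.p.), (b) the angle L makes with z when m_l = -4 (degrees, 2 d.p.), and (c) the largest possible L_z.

cos θ_min = 7/√56, so θ_min ≈ 20.70°.
For m_l = -4: cos θ = -4/√56, θ ≈ 122.31°.
L_z,max = lℏ = 7ℏ.

θ_min ≈ 20.70°; θ(m_l=-4) ≈ 122.31°; L_z,max = 7ℏ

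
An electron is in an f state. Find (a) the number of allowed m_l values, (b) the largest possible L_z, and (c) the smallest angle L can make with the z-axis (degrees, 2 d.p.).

7 values; L_z,max = 3ℏ; θ_min ≈ 30.00°

For an f orbital, l = 3.
There are 2l+1 = 7 values of m_l.
L_z,max = lℏ = 3ℏ.
cos θ_min = 3/√12, so θ_min ≈ 30.00°.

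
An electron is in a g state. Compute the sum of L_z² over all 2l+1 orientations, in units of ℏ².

Σ(L_z)² = 60 ℏ²

A g state has l = 4.
m_l runs from −4 to 4, i.e. {-4, -3, -2, -1, 0, 1, 2, 3, 4}.
Summing m² from −4 to 4: Σ m_l² = 60.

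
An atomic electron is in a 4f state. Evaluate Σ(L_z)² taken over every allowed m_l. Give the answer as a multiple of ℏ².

For 4f, l = 3.
The allowed m_l values are -3, -2, -1, 0, 1, 2, 3.
Σ m_l² = 2·(1 + 4 + 9) = 28.

Σ(L_z)² = 28 ℏ²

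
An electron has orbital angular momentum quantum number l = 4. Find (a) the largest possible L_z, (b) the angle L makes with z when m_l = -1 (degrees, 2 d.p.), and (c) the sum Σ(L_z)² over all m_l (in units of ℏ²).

L_z,max = 4ℏ; θ(m_l=-1) ≈ 102.92°; Σ(L_z)² = 60 ℏ²

L_z,max = lℏ = 4ℏ.
For m_l = -1: cos θ = -1/√20, θ ≈ 102.92°.
Σ m_l² = 60, so Σ(L_z)² = 60 ℏ².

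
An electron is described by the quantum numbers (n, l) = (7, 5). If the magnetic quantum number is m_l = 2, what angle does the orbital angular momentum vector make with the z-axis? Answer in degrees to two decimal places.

|L| = ℏ√(l(l+1)) = √30 ℏ.
L_z = m_l ℏ = 2ℏ.
cos θ = L_z/|L| = 2/√30, so θ ≈ 68.58°.

θ ≈ 68.58°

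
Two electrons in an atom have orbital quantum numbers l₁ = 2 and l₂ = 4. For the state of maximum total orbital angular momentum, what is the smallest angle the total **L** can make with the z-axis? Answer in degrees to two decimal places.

θ_min ≈ 22.21°

The total orbital quantum number L ranges from |l₁ − l₂| to l₁ + l₂ in integer steps.
L ∈ {2, 3, 4, 5, 6}.
The maximum is L = 6, with |L_tot| = ℏ√(6·7) = √42 ℏ.
The minimum angle with z is arccos(6/√42) ≈ 22.21°.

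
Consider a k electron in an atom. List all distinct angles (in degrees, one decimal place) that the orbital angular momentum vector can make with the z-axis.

θ ∈ {20.7°, 36.7°, 48.1°, 57.7°, 66.4°, 74.5°, 82.3°, 90.0°, 97.7°, 105.5°, 113.6°, 122.3°, 131.9°, 143.3°, 159.3°}

The letter k corresponds to l = 7.
|L|² = l(l+1)ℏ² = 56ℏ², so |L| = 2√14 ℏ.
cos θ = m_l/√56 for each m_l ∈ {-7, -6, -5, -4, -3, -2, -1, 0, 1, 2, 3, 4, 5, 6, 7}.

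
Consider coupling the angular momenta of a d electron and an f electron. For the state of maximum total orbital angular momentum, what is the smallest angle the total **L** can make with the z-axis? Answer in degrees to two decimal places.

Angular momentum addition gives L = |l₁ − l₂|, …, l₁ + l₂.
Allowed values: L = 1, 2, 3, 4, 5.
The maximum is L = 5, with |L_tot| = ℏ√(5·6) = √30 ℏ.
The minimum angle with z is arccos(5/√30) ≈ 24.09°.

θ_min ≈ 24.09°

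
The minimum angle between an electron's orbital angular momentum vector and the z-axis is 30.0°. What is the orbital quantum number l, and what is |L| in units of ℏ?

l = 3, |L| = 2√3 ℏ ≈ 3.464ℏ

At minimum angle, m_l = l, so cos θ = l/√(l(l+1)); cos²θ = l/(l+1) = 0.7500.
l = cos²θ/sin²θ ≈ 3.
Then |L| = ℏ√(3·4) = 2√3 ℏ.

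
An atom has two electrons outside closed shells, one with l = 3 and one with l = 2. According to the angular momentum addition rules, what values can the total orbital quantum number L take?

L = 1, 2, 3, 4, 5

L runs from |3 − 2| = 1 to 3 + 2 = 5.
L ∈ {1, 2, 3, 4, 5}.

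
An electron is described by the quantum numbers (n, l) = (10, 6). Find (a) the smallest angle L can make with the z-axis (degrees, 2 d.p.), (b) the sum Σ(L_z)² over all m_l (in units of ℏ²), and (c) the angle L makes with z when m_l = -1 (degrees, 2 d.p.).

cos θ_min = 6/√42, so θ_min ≈ 22.21°.
Σ m_l² = 182, so Σ(L_z)² = 182 ℏ².
For m_l = -1: cos θ = -1/√42, θ ≈ 98.88°.

θ_min ≈ 22.21°; Σ(L_z)² = 182 ℏ²; θ(m_l=-1) ≈ 98.88°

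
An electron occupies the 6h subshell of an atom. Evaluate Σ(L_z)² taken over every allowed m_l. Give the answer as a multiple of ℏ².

Σ(L_z)² = 110 ℏ²

For 6h, l = 5.
m_l ∈ {-5, -4, -3, -2, -1, 0, 1, 2, 3, 4, 5}.
Summing m² from −5 to 5: Σ m_l² = 110.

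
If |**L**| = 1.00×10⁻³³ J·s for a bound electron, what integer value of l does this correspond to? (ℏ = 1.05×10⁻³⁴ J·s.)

l = 9

Dividing by ℏ: |L|/ℏ ≈ 9.524.
Set l(l+1) = 90.70; the integer solution is l = 9.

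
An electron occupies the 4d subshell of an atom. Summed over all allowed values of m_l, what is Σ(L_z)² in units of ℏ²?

Σ(L_z)² = 10 ℏ²

4d means n = 4, l = 2.
m_l ∈ {-2, -1, 0, 1, 2}.
Σ m_l² = 2·(1 + 4) = 10.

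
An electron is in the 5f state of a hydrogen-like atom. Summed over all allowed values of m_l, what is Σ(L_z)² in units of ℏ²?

Σ(L_z)² = 28 ℏ²

For 5f, l = 3.
The allowed m_l values are -3, -2, -1, 0, 1, 2, 3.
Σ m_l² = 2·(1 + 4 + 9) = 28.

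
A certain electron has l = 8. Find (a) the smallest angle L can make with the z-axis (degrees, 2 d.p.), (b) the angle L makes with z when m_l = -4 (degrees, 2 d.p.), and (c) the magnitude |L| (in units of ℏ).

θ_min ≈ 19.47°; θ(m_l=-4) ≈ 118.13°; |L| = 6√2 ℏ ≈ 8.485ℏ

cos θ_min = 8/√72, so θ_min ≈ 19.47°.
For m_l = -4: cos θ = -4/√72, θ ≈ 118.13°.
|L| = ℏ√(8·9) = 6√2 ℏ ≈ 8.485ℏ.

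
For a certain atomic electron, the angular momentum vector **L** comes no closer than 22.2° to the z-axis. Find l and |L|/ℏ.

l = 6, |L| = √42 ℏ ≈ 6.481ℏ

At minimum angle, m_l = l, so cos θ = l/√(l(l+1)); cos²θ = l/(l+1) = 0.8572.
Thus l = 0.8572/(1 − 0.8572) ≈ 6.
Then |L| = ℏ√(6·7) = √42 ℏ.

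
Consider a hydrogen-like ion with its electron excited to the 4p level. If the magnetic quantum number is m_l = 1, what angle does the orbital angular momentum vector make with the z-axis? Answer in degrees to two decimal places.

The 4p level has l = 1.
|L|² = l(l+1)ℏ² = 2ℏ², so |L| = √2 ℏ.
L_z = m_l ℏ = 1ℏ.
cos θ = L_z/|L| = 1/√2, so θ ≈ 45.00°.

θ ≈ 45.00°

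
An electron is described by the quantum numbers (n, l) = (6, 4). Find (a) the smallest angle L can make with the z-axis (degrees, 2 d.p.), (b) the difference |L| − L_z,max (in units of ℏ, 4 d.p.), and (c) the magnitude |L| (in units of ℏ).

θ_min ≈ 26.57°; |L|−L_z,max ≈ 0.4721ℏ; |L| = 2√5 ℏ ≈ 4.472ℏ

cos θ_min = 4/√20, so θ_min ≈ 26.57°.
|L| − L_z,max = (2√5 − 4)ℏ ≈ 0.4721ℏ.
|L| = ℏ√(4·5) = 2√5 ℏ ≈ 4.472ℏ.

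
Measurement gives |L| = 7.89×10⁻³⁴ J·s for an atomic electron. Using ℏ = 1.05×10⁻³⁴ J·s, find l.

l = 7

In units of ℏ, |L| ≈ 7.514.
Set l(l+1) = 56.46; the integer solution is l = 7.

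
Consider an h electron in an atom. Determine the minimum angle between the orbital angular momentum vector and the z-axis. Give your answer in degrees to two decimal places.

For an h orbital, l = 5.
|L| = ℏ√(l(l+1)) = √30 ℏ.
The smallest angle corresponds to the largest L_z, i.e. m_l = l = 5, giving L_z = 5ℏ.
cos θ_min = 5/√30, so θ_min ≈ 24.09°.

θ_min ≈ 24.09°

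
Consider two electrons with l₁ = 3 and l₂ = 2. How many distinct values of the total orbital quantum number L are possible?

5

Angular momentum addition gives L = |l₁ − l₂|, …, l₁ + l₂.
Allowed values: L = 1, 2, 3, 4, 5.
That is 5 values.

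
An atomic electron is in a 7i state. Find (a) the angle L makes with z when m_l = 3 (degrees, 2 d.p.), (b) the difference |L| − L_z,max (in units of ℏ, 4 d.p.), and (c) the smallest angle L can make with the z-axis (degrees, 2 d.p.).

θ(m_l=3) ≈ 62.42°; |L|−L_z,max ≈ 0.4807ℏ; θ_min ≈ 22.21°

7i means n = 7, l = 6.
For m_l = 3: cos θ = 3/√42, θ ≈ 62.42°.
|L| − L_z,max = (√42 − 6)ℏ ≈ 0.4807ℏ.
cos θ_min = 6/√42, so θ_min ≈ 22.21°.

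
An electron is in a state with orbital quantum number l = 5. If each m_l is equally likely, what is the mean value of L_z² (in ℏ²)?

⟨L_z²⟩ = 10 ℏ²

The allowed m_l values are -5, -4, -3, -2, -1, 0, 1, 2, 3, 4, 5.
⟨L_z²⟩ = ℏ²·l(l+1)/3 = 10ℏ².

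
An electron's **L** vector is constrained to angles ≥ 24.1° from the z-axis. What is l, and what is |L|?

cos θ_min = l/√(l(l+1)) = √(l/(l+1)), so l/(l+1) = cos²(24.1°) = 0.8333.
Solving: l = 5.
Then |L| = ℏ√(5·6) = √30 ℏ.

l = 5, |L| = √30 ℏ ≈ 5.477ℏ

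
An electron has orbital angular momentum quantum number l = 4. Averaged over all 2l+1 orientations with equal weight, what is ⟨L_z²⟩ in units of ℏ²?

The allowed m_l values are -4, -3, -2, -1, 0, 1, 2, 3, 4.
⟨L_z²⟩ = ℏ²·l(l+1)/3 = 6.667ℏ².

⟨L_z²⟩ = 6.667 ℏ²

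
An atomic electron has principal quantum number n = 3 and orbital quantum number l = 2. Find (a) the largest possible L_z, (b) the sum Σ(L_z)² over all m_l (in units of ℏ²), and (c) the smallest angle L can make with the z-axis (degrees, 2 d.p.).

L_z,max = 2ℏ; Σ(L_z)² = 10 ℏ²; θ_min ≈ 35.26°

L_z,max = lℏ = 2ℏ.
Σ m_l² = 10, so Σ(L_z)² = 10 ℏ².
cos θ_min = 2/√6, so θ_min ≈ 35.26°.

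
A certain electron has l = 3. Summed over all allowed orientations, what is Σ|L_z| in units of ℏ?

m_l runs from −3 to 3, i.e. {-3, -2, -1, 0, 1, 2, 3}.
Σ|m_l| = 2·3(3+1)/2 = 12.

Σ|L_z| = 12 ℏ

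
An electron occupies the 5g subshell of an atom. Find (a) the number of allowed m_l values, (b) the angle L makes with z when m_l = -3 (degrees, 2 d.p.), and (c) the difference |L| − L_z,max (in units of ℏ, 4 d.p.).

The 5g subshell has l = 4.
There are 2l+1 = 9 values of m_l.
For m_l = -3: cos θ = -3/√20, θ ≈ 132.13°.
|L| − L_z,max = (2√5 − 4)ℏ ≈ 0.4721ℏ.

9 values; θ(m_l=-3) ≈ 132.13°; |L|−L_z,max ≈ 0.4721ℏ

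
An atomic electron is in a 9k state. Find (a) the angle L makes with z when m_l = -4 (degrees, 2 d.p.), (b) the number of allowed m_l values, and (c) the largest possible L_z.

θ(m_l=-4) ≈ 122.31°; 15 values; L_z,max = 7ℏ

9k means n = 9, l = 7.
For m_l = -4: cos θ = -4/√56, θ ≈ 122.31°.
There are 2l+1 = 15 values of m_l.
L_z,max = lℏ = 7ℏ.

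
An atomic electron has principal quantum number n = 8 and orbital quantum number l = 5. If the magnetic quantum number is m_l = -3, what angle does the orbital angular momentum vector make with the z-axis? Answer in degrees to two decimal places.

|L| = ℏ√(l(l+1)) = √30 ℏ.
L_z = m_l ℏ = −3ℏ.
cos θ = L_z/|L| = -3/√30, so θ ≈ 123.21°.

θ ≈ 123.21°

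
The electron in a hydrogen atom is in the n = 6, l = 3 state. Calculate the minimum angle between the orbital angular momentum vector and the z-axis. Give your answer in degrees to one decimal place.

θ_min ≈ 30.0°

|L| = ℏ√(l(l+1)) = 2√3 ℏ.
The smallest angle corresponds to the largest L_z, i.e. m_l = l = 3, giving L_z = 3ℏ.
cos θ_min = 3/√12, so θ_min ≈ 30.0°.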